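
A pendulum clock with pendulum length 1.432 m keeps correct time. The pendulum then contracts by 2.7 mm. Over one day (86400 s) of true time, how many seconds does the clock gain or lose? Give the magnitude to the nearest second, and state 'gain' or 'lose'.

T ∝ √L, so T'/T = √(1.42930/1.432) = 0.999057.
In 86400 s of true time the clock registers 86400/0.999057 = 86481.6 s, so it gains 82 s.

gain 82 s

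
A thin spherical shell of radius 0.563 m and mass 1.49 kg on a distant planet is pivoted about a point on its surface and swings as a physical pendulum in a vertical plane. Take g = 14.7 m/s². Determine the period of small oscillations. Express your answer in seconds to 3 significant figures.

1.59 s

I_cm = (2/3)mr² = 0.3149 kg·m². The pivot is at distance d = 0.563 m from the centre of mass.
By the parallel-axis theorem, I = I_cm + md² = 0.3149 + 0.4723 = 0.7871 kg·m².
T = 2π√(I/(mgd)) = 2π√(0.7871/(1.49 × 14.7 × 0.563)) = 1.59 s.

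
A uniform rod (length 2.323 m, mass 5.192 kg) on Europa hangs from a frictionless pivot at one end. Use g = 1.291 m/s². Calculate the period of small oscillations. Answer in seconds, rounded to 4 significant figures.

For a physical pendulum T = 2π√(I/(mgd)), with d = 1.1615 m from pivot to centre of mass.
I_cm = mL²/12 = 5.192 × 2.323²/12 = 2.3348 kg·m²; I = I_cm + md² = 2.3348 + 5.192 × 1.1615² = 9.3392 kg·m².
T = 2π√(9.3392/(5.192 × 1.291 × 1.1615)) = 6.882 s.

6.882 s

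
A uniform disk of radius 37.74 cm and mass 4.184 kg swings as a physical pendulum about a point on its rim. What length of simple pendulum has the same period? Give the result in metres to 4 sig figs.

0.5661 m

The equivalent simple-pendulum length is L_eq = I/(md), where I is about the pivot and d = 0.37740 m.
I_cm = ½mR² = 0.29797 kg·m², so I = I_cm + md² = 0.29797 + 0.59593 = 0.89390 kg·m².
L_eq = 0.89390/(4.184 × 0.37740) = 0.5661 m.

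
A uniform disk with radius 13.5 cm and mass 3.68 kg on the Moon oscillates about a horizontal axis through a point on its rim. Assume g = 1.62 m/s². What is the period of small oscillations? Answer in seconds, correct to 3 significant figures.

I_cm = ½mr² = 0.03353 kg·m². The pivot is at distance d = 0.135 m from the centre of mass.
By the parallel-axis theorem, I = I_cm + md² = 0.03353 + 0.06707 = 0.1006 kg·m².
T = 2π√(I/(mgd)) = 2π√(0.1006/(3.68 × 1.62 × 0.135)) = 2.22 s.

2.22 s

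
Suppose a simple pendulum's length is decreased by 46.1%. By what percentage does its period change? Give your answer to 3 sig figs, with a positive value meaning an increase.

-26.6%

T ∝ √L, so T'/T = √(0.5390) = 0.7342.
Percentage change in T = (0.7342 − 1) × 100% = -26.6%.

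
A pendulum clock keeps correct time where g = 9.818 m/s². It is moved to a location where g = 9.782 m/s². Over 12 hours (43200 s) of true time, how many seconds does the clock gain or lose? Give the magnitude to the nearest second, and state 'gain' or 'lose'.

lose 79 s

The clock's period scales as T ∝ 1/√g, so T'/T = √(9.818/9.782) = 1.00184.
In 43200 s of true time the clock registers 43200/1.00184 = 43120.7 s, so it loses 79 s.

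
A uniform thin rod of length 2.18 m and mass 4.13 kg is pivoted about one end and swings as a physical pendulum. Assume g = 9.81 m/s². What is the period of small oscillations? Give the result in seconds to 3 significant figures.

2.42 s

For a physical pendulum T = 2π√(I/(mgd)), with d = 1.090 m from pivot to centre of mass.
I_cm = mL²/12 = 4.13 × 2.18²/12 = 1.636 kg·m²; I = I_cm + md² = 1.636 + 4.13 × 1.090² = 6.542 kg·m².
T = 2π√(6.542/(4.13 × 9.81 × 1.090)) = 2.42 s.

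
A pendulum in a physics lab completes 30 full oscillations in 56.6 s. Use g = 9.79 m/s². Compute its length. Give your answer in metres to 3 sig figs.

0.883 m

T = 56.6/30 = 1.887 s.
From T = 2π√(L/g), L = gT²/(4π²) = 9.79 × 1.887²/(4π²) = 0.883 m.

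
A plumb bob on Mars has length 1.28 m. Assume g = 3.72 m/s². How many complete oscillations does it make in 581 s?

157

T = 2π√(L/g) = 2π√(1.28/3.72) = 3.686 s.
Number of complete oscillations = ⌊581/3.686⌋ = ⌊157.6⌋ = 157.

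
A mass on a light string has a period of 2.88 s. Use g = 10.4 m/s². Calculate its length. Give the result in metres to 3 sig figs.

From T = 2π√(L/g), L = gT²/(4π²) = 10.4 × 2.880²/(4π²) = 2.19 m.

2.19 m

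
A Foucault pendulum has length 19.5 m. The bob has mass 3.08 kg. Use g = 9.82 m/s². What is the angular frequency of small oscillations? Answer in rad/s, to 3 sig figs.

ω = √(g/L) = √(9.82/19.5) = 0.710 rad/s.

0.710 rad/s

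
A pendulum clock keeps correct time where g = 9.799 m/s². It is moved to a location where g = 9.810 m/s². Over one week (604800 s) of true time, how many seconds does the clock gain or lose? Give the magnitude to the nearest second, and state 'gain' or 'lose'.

gain 339 s

The clock's period scales as T ∝ 1/√g, so T'/T = √(9.799/9.810) = 0.999439.
In 604800 s of true time the clock registers 604800/0.999439 = 605139.4 s, so it gains 339 s.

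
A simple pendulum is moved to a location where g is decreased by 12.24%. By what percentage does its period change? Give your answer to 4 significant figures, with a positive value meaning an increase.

T ∝ 1/√g, so T'/T = 1/√(0.87760) = 1.0675.
Percentage change in T = (1.0675 − 1) × 100% = 6.746%.

6.746%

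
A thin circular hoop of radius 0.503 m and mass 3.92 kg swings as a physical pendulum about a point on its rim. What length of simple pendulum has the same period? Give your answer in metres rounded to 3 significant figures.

The equivalent simple-pendulum length is L_eq = I/(md), where I is about the pivot and d = 0.5030 m.
I_cm = mR² = 0.9918 kg·m², so I = I_cm + md² = 0.9918 + 0.9918 = 1.984 kg·m².
L_eq = 1.984/(3.92 × 0.5030) = 1.01 m.

1.01 m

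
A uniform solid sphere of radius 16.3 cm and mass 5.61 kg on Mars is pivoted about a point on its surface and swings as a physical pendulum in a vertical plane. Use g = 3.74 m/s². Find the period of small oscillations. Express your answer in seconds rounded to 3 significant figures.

I_cm = (2/5)mr² = 0.05962 kg·m². The pivot is at distance d = 0.163 m from the centre of mass.
By the parallel-axis theorem, I = I_cm + md² = 0.05962 + 0.1491 = 0.2087 kg·m².
T = 2π√(I/(mgd)) = 2π√(0.2087/(5.61 × 3.74 × 0.163)) = 1.55 s.

1.55 s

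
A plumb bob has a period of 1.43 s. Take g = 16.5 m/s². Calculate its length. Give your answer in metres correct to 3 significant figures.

From T = 2π√(L/g), L = gT²/(4π²) = 16.5 × 1.430²/(4π²) = 0.855 m.

0.855 m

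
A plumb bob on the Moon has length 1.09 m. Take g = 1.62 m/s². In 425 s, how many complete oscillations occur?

82

T = 2π√(L/g) = 2π√(1.09/1.62) = 5.154 s.
Number of complete oscillations = ⌊425/5.154⌋ = ⌊82.46⌋ = 82.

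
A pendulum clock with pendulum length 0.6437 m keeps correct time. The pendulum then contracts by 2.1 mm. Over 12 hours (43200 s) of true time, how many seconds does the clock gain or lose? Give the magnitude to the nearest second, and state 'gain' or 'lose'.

gain 71 s

T ∝ √L, so T'/T = √(0.64160/0.6437) = 0.998367.
In 43200 s of true time the clock registers 43200/0.998367 = 43270.6 s, so it gains 71 s.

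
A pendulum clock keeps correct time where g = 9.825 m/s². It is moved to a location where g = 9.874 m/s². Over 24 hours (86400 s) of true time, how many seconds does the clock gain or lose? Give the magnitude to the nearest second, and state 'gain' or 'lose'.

gain 215 s

The clock's period scales as T ∝ 1/√g, so T'/T = √(9.825/9.874) = 0.997516.
In 86400 s of true time the clock registers 86400/0.997516 = 86615.2 s, so it gains 215 s.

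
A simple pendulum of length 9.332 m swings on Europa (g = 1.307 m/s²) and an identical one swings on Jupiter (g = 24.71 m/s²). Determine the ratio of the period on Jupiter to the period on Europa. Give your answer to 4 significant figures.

T ∝ 1/√g, so T₂/T₁ = √(g₁/g₂) = √(1.307/24.71) = 0.2300.

0.2300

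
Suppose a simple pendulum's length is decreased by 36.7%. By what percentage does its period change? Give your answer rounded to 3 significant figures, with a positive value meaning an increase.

-20.4%

T ∝ √L, so T'/T = √(0.6330) = 0.7956.
Percentage change in T = (0.7956 − 1) × 100% = -20.4%.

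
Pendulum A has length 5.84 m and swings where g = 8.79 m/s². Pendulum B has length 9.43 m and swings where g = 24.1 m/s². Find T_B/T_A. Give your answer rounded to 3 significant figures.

T = 2π√(L/g), so T_B/T_A = √((L_B/g_B)/(L_A/g_A)) = √((9.43/24.1)/(5.84/8.79)) = 0.767.

0.767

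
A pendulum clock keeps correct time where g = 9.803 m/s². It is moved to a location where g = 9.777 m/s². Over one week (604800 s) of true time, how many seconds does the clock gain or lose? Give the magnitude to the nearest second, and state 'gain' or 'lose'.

lose 803 s

The clock's period scales as T ∝ 1/√g, so T'/T = √(9.803/9.777) = 1.00133.
In 604800 s of true time the clock registers 604800/1.00133 = 603997.4 s, so it loses 803 s.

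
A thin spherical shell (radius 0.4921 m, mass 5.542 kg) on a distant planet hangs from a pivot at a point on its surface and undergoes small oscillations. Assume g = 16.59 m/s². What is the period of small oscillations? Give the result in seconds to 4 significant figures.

I_cm = (2/3)mr² = 0.89471 kg·m². The pivot is at distance d = 0.4921 m from the centre of mass.
By the parallel-axis theorem, I = I_cm + md² = 0.89471 + 1.3421 = 2.2368 kg·m².
T = 2π√(I/(mgd)) = 2π√(2.2368/(5.542 × 16.59 × 0.4921)) = 1.397 s.

1.397 s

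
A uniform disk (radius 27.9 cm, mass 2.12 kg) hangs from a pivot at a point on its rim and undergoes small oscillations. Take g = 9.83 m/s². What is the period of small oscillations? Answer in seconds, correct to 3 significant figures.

I_cm = ½mr² = 0.08251 kg·m². The pivot is at distance d = 0.279 m from the centre of mass.
By the parallel-axis theorem, I = I_cm + md² = 0.08251 + 0.1650 = 0.2475 kg·m².
T = 2π√(I/(mgd)) = 2π√(0.2475/(2.12 × 9.83 × 0.279)) = 1.30 s.

1.30 s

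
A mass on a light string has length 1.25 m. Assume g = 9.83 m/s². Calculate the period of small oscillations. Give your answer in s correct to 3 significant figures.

2.24 s

T = 2π√(L/g) = 2π√(1.25/9.83) = 2π × 0.3566 = 2.24 s.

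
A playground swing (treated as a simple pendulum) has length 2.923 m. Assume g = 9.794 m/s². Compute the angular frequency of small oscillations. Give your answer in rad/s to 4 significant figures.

ω = √(g/L) = √(9.794/2.923) = 1.830 rad/s.

1.830 rad/s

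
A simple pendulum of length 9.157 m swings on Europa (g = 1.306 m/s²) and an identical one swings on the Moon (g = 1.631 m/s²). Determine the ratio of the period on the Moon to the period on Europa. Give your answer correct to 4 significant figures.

T ∝ 1/√g, so T₂/T₁ = √(g₁/g₂) = √(1.306/1.631) = 0.8948.

0.8948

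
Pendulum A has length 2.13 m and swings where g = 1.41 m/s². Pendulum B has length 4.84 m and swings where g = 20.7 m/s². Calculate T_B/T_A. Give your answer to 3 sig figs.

T = 2π√(L/g), so T_B/T_A = √((L_B/g_B)/(L_A/g_A)) = √((4.84/20.7)/(2.13/1.41)) = 0.393.

0.393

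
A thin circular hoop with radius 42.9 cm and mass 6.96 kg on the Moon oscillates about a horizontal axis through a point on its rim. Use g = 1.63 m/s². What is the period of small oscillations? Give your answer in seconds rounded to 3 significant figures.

I_cm = mr² = 1.281 kg·m². The pivot is at distance d = 0.429 m from the centre of mass.
By the parallel-axis theorem, I = I_cm + md² = 1.281 + 1.281 = 2.562 kg·m².
T = 2π√(I/(mgd)) = 2π√(2.562/(6.96 × 1.63 × 0.429)) = 4.56 s.

4.56 s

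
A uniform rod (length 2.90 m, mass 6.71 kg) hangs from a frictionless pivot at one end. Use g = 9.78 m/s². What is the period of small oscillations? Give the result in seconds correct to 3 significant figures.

2.79 s

For a physical pendulum T = 2π√(I/(mgd)), with d = 1.450 m from pivot to centre of mass.
I_cm = mL²/12 = 6.71 × 2.90²/12 = 4.703 kg·m²; I = I_cm + md² = 4.703 + 6.71 × 1.450² = 18.81 kg·m².
T = 2π√(18.81/(6.71 × 9.78 × 1.450)) = 2.79 s.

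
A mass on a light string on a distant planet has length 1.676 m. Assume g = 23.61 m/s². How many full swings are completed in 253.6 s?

T = 2π√(L/g) = 2π√(1.676/23.61) = 1.6741 s.
Number of complete oscillations = ⌊253.6/1.6741⌋ = ⌊151.49⌋ = 151.

151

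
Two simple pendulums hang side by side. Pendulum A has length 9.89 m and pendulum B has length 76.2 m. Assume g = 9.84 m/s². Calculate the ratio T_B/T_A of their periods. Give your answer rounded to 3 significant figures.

T ∝ √L, so T_B/T_A = √(L_B/L_A) = √(76.2/9.89) = 2.78.

2.78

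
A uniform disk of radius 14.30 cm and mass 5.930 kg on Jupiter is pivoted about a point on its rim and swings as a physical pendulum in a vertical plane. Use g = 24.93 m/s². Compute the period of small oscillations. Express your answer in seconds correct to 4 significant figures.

0.5828 s

I_cm = ½mr² = 0.060631 kg·m². The pivot is at distance d = 0.1430 m from the centre of mass.
By the parallel-axis theorem, I = I_cm + md² = 0.060631 + 0.12126 = 0.18189 kg·m².
T = 2π√(I/(mgd)) = 2π√(0.18189/(5.930 × 24.93 × 0.1430)) = 0.5828 s.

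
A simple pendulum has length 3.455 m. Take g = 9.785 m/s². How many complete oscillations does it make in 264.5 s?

T = 2π√(L/g) = 2π√(3.455/9.785) = 3.7336 s.
Number of complete oscillations = ⌊264.5/3.7336⌋ = ⌊70.844⌋ = 70.

70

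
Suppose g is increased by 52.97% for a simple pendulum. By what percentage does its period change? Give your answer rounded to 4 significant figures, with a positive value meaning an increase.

T ∝ 1/√g, so T'/T = 1/√(1.5297) = 0.80853.
Percentage change in T = (0.80853 − 1) × 100% = -19.15%.

-19.15%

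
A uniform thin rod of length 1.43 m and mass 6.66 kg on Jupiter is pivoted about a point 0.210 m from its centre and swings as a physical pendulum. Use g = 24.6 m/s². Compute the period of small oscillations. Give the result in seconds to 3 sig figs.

For a physical pendulum T = 2π√(I/(mgd)), with d = 0.2100 m from pivot to centre of mass.
I_cm = mL²/12 = 6.66 × 1.43²/12 = 1.135 kg·m²; I = I_cm + md² = 1.135 + 6.66 × 0.2100² = 1.429 kg·m².
T = 2π√(1.429/(6.66 × 24.6 × 0.2100)) = 1.28 s.

1.28 s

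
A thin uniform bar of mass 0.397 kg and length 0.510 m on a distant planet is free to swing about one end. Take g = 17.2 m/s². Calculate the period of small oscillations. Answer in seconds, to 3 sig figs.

For a physical pendulum T = 2π√(I/(mgd)), with d = 0.2550 m from pivot to centre of mass.
I_cm = mL²/12 = 0.397 × 0.510²/12 = 0.008605 kg·m²; I = I_cm + md² = 0.008605 + 0.397 × 0.2550² = 0.03442 kg·m².
T = 2π√(0.03442/(0.397 × 17.2 × 0.2550)) = 0.883 s.

0.883 s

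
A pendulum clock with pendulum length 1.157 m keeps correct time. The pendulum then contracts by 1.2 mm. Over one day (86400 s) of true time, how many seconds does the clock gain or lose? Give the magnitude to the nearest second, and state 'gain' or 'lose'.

T ∝ √L, so T'/T = √(1.15580/1.157) = 0.999481.
In 86400 s of true time the clock registers 86400/0.999481 = 86444.8 s, so it gains 45 s.

gain 45 s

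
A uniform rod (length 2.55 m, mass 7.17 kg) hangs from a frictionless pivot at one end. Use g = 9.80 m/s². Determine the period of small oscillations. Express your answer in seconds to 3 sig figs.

2.62 s

For a physical pendulum T = 2π√(I/(mgd)), with d = 1.275 m from pivot to centre of mass.
I_cm = mL²/12 = 7.17 × 2.55²/12 = 3.885 kg·m²; I = I_cm + md² = 3.885 + 7.17 × 1.275² = 15.54 kg·m².
T = 2π√(15.54/(7.17 × 9.80 × 1.275)) = 2.62 s.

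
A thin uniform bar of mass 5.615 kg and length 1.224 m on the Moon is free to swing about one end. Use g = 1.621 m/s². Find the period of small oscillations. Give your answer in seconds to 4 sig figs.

For a physical pendulum T = 2π√(I/(mgd)), with d = 0.61200 m from pivot to centre of mass.
I_cm = mL²/12 = 5.615 × 1.224²/12 = 0.70102 kg·m²; I = I_cm + md² = 0.70102 + 5.615 × 0.61200² = 2.8041 kg·m².
T = 2π√(2.8041/(5.615 × 1.621 × 0.61200)) = 4.458 s.

4.458 s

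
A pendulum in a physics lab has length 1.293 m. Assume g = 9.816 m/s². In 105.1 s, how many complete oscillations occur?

T = 2π√(L/g) = 2π√(1.293/9.816) = 2.2804 s.
Number of complete oscillations = ⌊105.1/2.2804⌋ = ⌊46.088⌋ = 46.

46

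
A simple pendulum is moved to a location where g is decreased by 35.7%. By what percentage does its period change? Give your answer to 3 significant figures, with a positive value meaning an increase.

24.7%

T ∝ 1/√g, so T'/T = 1/√(0.6430) = 1.247.
Percentage change in T = (1.247 − 1) × 100% = 24.7%.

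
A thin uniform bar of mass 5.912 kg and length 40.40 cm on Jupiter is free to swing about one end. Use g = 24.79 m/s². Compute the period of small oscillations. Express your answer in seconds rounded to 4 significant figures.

For a physical pendulum T = 2π√(I/(mgd)), with d = 0.20200 m from pivot to centre of mass.
I_cm = mL²/12 = 5.912 × 0.4040²/12 = 0.080411 kg·m²; I = I_cm + md² = 0.080411 + 5.912 × 0.20200² = 0.32164 kg·m².
T = 2π√(0.32164/(5.912 × 24.79 × 0.20200)) = 0.6549 s.

0.6549 s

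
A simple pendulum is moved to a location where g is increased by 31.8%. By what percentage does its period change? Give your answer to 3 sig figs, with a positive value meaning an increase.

T ∝ 1/√g, so T'/T = 1/√(1.318) = 0.8710.
Percentage change in T = (0.8710 − 1) × 100% = -12.9%.

-12.9%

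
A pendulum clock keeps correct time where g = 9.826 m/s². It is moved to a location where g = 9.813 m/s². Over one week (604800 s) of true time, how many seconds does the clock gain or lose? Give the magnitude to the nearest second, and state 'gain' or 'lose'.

lose 400 s

The clock's period scales as T ∝ 1/√g, so T'/T = √(9.826/9.813) = 1.00066.
In 604800 s of true time the clock registers 604800/1.00066 = 604399.8 s, so it loses 400 s.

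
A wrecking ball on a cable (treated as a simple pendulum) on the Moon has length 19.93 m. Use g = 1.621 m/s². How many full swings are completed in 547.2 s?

24

T = 2π√(L/g) = 2π√(19.93/1.621) = 22.031 s.
Number of complete oscillations = ⌊547.2/22.031⌋ = ⌊24.837⌋ = 24.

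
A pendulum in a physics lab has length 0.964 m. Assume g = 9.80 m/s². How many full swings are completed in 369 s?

187

T = 2π√(L/g) = 2π√(0.964/9.80) = 1.971 s.
Number of complete oscillations = ⌊369/1.971⌋ = ⌊187.2⌋ = 187.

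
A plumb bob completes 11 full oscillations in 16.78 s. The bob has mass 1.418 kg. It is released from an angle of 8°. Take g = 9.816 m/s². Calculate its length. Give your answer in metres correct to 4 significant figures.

T = 16.78/11 = 1.5255 s.
From T = 2π√(L/g), L = gT²/(4π²) = 9.816 × 1.5255²/(4π²) = 0.5786 m.

0.5786 m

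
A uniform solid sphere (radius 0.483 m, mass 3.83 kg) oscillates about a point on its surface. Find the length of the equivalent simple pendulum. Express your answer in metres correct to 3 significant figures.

0.676 m

The equivalent simple-pendulum length is L_eq = I/(md), where I is about the pivot and d = 0.4830 m.
I_cm = (2/5)mR² = 0.3574 kg·m², so I = I_cm + md² = 0.3574 + 0.8935 = 1.251 kg·m².
L_eq = 1.251/(3.83 × 0.4830) = 0.676 m.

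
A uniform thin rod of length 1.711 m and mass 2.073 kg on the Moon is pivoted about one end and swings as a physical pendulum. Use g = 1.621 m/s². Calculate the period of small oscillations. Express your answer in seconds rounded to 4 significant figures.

For a physical pendulum T = 2π√(I/(mgd)), with d = 0.85550 m from pivot to centre of mass.
I_cm = mL²/12 = 2.073 × 1.711²/12 = 0.50573 kg·m²; I = I_cm + md² = 0.50573 + 2.073 × 0.85550² = 2.0229 kg·m².
T = 2π√(2.0229/(2.073 × 1.621 × 0.85550)) = 5.271 s.

5.271 s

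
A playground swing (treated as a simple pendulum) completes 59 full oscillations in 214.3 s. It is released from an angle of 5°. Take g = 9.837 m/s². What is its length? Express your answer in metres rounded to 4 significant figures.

3.287 m

T = 214.3/59 = 3.6322 s.
From T = 2π√(L/g), L = gT²/(4π²) = 9.837 × 3.6322²/(4π²) = 3.287 m.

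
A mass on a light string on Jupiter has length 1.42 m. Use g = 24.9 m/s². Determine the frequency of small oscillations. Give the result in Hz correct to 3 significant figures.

T = 2π√(L/g) = 2π√(1.42/24.9) = 1.500 s, so f = 1/T = 0.666 Hz.

0.666 Hz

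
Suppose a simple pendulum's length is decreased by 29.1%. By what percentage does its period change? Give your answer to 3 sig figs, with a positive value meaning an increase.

-15.8%

T ∝ √L, so T'/T = √(0.7090) = 0.8420.
Percentage change in T = (0.8420 − 1) × 100% = -15.8%.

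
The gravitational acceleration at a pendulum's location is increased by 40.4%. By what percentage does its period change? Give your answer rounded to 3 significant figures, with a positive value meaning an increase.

T ∝ 1/√g, so T'/T = 1/√(1.404) = 0.8439.
Percentage change in T = (0.8439 − 1) × 100% = -15.6%.

-15.6%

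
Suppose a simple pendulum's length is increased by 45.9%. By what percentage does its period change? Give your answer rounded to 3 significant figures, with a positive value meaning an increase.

T ∝ √L, so T'/T = √(1.459) = 1.208.
Percentage change in T = (1.208 − 1) × 100% = 20.8%.

20.8%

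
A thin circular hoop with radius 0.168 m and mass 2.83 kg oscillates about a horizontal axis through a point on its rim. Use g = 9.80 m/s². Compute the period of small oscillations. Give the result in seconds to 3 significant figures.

1.16 s

I_cm = mr² = 0.07987 kg·m². The pivot is at distance d = 0.168 m from the centre of mass.
By the parallel-axis theorem, I = I_cm + md² = 0.07987 + 0.07987 = 0.1597 kg·m².
T = 2π√(I/(mgd)) = 2π√(0.1597/(2.83 × 9.80 × 0.168)) = 1.16 s.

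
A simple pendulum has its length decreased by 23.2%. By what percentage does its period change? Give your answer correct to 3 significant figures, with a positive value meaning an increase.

T ∝ √L, so T'/T = √(0.7680) = 0.8764.
Percentage change in T = (0.8764 − 1) × 100% = -12.4%.

-12.4%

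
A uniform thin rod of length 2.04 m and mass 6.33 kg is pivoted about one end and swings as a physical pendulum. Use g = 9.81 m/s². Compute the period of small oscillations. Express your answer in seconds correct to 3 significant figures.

For a physical pendulum T = 2π√(I/(mgd)), with d = 1.020 m from pivot to centre of mass.
I_cm = mL²/12 = 6.33 × 2.04²/12 = 2.195 kg·m²; I = I_cm + md² = 2.195 + 6.33 × 1.020² = 8.781 kg·m².
T = 2π√(8.781/(6.33 × 9.81 × 1.020)) = 2.34 s.

2.34 s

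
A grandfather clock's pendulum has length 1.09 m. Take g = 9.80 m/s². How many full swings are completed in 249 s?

T = 2π√(L/g) = 2π√(1.09/9.80) = 2.095 s.
Number of complete oscillations = ⌊249/2.095⌋ = ⌊118.8⌋ = 118.

118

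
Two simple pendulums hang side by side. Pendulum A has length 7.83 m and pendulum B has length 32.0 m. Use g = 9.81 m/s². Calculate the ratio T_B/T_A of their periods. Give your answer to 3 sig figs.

T ∝ √L, so T_B/T_A = √(L_B/L_A) = √(32.0/7.83) = 2.02.

2.02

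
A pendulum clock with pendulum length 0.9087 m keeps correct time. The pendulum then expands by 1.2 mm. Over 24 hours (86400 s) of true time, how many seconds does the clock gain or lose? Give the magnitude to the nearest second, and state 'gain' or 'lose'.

T ∝ √L, so T'/T = √(0.90990/0.9087) = 1.00066.
In 86400 s of true time the clock registers 86400/1.00066 = 86343.0 s, so it loses 57 s.

lose 57 s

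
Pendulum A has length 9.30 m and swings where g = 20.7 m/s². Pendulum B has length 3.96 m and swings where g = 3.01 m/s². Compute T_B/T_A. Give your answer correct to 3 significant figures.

1.71

T = 2π√(L/g), so T_B/T_A = √((L_B/g_B)/(L_A/g_A)) = √((3.96/3.01)/(9.30/20.7)) = 1.71.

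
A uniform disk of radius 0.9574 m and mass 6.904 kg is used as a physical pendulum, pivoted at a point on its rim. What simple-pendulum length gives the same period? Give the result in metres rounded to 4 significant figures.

1.436 m

The equivalent simple-pendulum length is L_eq = I/(md), where I is about the pivot and d = 0.95740 m.
I_cm = ½mR² = 3.1642 kg·m², so I = I_cm + md² = 3.1642 + 6.3283 = 9.4925 kg·m².
L_eq = 9.4925/(6.904 × 0.95740) = 1.436 m.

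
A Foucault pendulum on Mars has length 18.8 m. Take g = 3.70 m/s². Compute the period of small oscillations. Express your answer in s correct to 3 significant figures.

T = 2π√(L/g) = 2π√(18.8/3.70) = 2π × 2.254 = 14.2 s.

14.2 s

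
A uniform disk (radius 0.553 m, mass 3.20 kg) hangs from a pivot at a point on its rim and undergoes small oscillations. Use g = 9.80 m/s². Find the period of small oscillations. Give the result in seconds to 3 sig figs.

1.83 s

I_cm = ½mr² = 0.4893 kg·m². The pivot is at distance d = 0.553 m from the centre of mass.
By the parallel-axis theorem, I = I_cm + md² = 0.4893 + 0.9786 = 1.468 kg·m².
T = 2π√(I/(mgd)) = 2π√(1.468/(3.20 × 9.80 × 0.553)) = 1.83 s.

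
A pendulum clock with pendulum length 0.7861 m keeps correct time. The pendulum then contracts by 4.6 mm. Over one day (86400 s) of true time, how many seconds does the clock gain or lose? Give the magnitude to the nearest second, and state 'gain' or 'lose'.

gain 254 s

T ∝ √L, so T'/T = √(0.78150/0.7861) = 0.997070.
In 86400 s of true time the clock registers 86400/0.997070 = 86653.9 s, so it gains 254 s.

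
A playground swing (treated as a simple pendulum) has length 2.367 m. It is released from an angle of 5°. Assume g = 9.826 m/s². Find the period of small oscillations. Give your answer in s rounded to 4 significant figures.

3.084 s

T = 2π√(L/g) = 2π√(2.367/9.826) = 2π × 0.49081 = 3.084 s.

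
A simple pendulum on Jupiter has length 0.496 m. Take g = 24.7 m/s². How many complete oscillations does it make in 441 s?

T = 2π√(L/g) = 2π√(0.496/24.7) = 0.8904 s.
Number of complete oscillations = ⌊441/0.8904⌋ = ⌊495.3⌋ = 495.

495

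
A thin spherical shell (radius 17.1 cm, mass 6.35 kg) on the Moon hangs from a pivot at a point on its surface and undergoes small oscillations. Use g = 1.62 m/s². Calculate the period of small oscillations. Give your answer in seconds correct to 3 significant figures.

2.64 s

I_cm = (2/3)mr² = 0.1238 kg·m². The pivot is at distance d = 0.171 m from the centre of mass.
By the parallel-axis theorem, I = I_cm + md² = 0.1238 + 0.1857 = 0.3095 kg·m².
T = 2π√(I/(mgd)) = 2π√(0.3095/(6.35 × 1.62 × 0.171)) = 2.64 s.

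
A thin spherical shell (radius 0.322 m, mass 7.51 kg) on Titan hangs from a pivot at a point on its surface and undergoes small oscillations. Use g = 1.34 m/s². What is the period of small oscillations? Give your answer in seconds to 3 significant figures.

3.98 s

I_cm = (2/3)mr² = 0.5191 kg·m². The pivot is at distance d = 0.322 m from the centre of mass.
By the parallel-axis theorem, I = I_cm + md² = 0.5191 + 0.7787 = 1.298 kg·m².
T = 2π√(I/(mgd)) = 2π√(1.298/(7.51 × 1.34 × 0.322)) = 3.98 s.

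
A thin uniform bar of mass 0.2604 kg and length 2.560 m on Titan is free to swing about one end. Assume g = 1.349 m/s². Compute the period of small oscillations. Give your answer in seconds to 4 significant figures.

7.067 s

For a physical pendulum T = 2π√(I/(mgd)), with d = 1.2800 m from pivot to centre of mass.
I_cm = mL²/12 = 0.2604 × 2.560²/12 = 0.14221 kg·m²; I = I_cm + md² = 0.14221 + 0.2604 × 1.2800² = 0.56885 kg·m².
T = 2π√(0.56885/(0.2604 × 1.349 × 1.2800)) = 7.067 s.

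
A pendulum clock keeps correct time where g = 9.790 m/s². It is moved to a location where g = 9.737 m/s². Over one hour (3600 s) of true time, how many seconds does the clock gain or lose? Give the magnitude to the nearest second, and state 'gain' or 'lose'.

lose 10 s

The clock's period scales as T ∝ 1/√g, so T'/T = √(9.790/9.737) = 1.00272.
In 3600 s of true time the clock registers 3600/1.00272 = 3590.2 s, so it loses 10 s.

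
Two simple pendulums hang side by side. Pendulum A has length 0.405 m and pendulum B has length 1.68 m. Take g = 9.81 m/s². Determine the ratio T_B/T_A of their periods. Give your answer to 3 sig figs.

T ∝ √L, so T_B/T_A = √(L_B/L_A) = √(1.68/0.405) = 2.04.

2.04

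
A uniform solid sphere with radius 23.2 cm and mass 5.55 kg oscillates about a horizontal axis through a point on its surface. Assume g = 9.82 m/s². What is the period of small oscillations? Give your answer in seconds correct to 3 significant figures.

1.14 s

I_cm = (2/5)mr² = 0.1195 kg·m². The pivot is at distance d = 0.232 m from the centre of mass.
By the parallel-axis theorem, I = I_cm + md² = 0.1195 + 0.2987 = 0.4182 kg·m².
T = 2π√(I/(mgd)) = 2π√(0.4182/(5.55 × 9.82 × 0.232)) = 1.14 s.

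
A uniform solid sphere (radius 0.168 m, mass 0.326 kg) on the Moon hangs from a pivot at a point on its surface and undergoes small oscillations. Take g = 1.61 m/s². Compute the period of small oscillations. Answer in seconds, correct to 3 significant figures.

I_cm = (2/5)mr² = 0.003680 kg·m². The pivot is at distance d = 0.168 m from the centre of mass.
By the parallel-axis theorem, I = I_cm + md² = 0.003680 + 0.009201 = 0.01288 kg·m².
T = 2π√(I/(mgd)) = 2π√(0.01288/(0.326 × 1.61 × 0.168)) = 2.40 s.

2.40 s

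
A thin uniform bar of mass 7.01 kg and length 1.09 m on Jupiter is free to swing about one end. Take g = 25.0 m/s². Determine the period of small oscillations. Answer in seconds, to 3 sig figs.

1.07 s

For a physical pendulum T = 2π√(I/(mgd)), with d = 0.5450 m from pivot to centre of mass.
I_cm = mL²/12 = 7.01 × 1.09²/12 = 0.6940 kg·m²; I = I_cm + md² = 0.6940 + 7.01 × 0.5450² = 2.776 kg·m².
T = 2π√(2.776/(7.01 × 25.0 × 0.5450)) = 1.07 s.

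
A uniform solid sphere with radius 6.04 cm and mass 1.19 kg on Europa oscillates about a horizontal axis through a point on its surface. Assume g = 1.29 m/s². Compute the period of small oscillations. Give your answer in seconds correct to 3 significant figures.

1.61 s

I_cm = (2/5)mr² = 0.001737 kg·m². The pivot is at distance d = 0.0604 m from the centre of mass.
By the parallel-axis theorem, I = I_cm + md² = 0.001737 + 0.004341 = 0.006078 kg·m².
T = 2π√(I/(mgd)) = 2π√(0.006078/(1.19 × 1.29 × 0.0604)) = 1.61 s.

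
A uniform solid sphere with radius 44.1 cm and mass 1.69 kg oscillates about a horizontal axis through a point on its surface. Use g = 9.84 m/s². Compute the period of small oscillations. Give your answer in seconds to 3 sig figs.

I_cm = (2/5)mr² = 0.1315 kg·m². The pivot is at distance d = 0.441 m from the centre of mass.
By the parallel-axis theorem, I = I_cm + md² = 0.1315 + 0.3287 = 0.4601 kg·m².
T = 2π√(I/(mgd)) = 2π√(0.4601/(1.69 × 9.84 × 0.441)) = 1.57 s.

1.57 s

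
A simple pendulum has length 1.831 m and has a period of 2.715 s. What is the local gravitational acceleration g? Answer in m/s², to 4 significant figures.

From T = 2π√(L/g), g = 4π²L/T² = 4π² × 1.831/2.7150² = 9.806 m/s².

9.806 m/s²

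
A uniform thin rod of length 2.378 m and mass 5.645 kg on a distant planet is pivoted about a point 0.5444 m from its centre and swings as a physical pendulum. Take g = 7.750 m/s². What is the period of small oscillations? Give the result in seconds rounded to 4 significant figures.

2.680 s

For a physical pendulum T = 2π√(I/(mgd)), with d = 0.54440 m from pivot to centre of mass.
I_cm = mL²/12 = 5.645 × 2.378²/12 = 2.6602 kg·m²; I = I_cm + md² = 2.6602 + 5.645 × 0.54440² = 4.3332 kg·m².
T = 2π√(4.3332/(5.645 × 7.750 × 0.54440)) = 2.680 s.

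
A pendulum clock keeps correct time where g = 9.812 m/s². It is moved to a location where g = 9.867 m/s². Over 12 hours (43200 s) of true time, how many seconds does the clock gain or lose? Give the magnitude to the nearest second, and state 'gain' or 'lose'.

gain 121 s

The clock's period scales as T ∝ 1/√g, so T'/T = √(9.812/9.867) = 0.997209.
In 43200 s of true time the clock registers 43200/0.997209 = 43320.9 s, so it gains 121 s.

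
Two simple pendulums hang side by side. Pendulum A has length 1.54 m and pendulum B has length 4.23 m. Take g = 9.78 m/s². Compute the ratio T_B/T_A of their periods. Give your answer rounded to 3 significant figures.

T ∝ √L, so T_B/T_A = √(L_B/L_A) = √(4.23/1.54) = 1.66.

1.66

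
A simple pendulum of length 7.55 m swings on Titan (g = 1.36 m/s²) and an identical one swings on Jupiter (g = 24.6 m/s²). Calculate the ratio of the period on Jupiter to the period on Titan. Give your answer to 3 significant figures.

T ∝ 1/√g, so T₂/T₁ = √(g₁/g₂) = √(1.36/24.6) = 0.235.

0.235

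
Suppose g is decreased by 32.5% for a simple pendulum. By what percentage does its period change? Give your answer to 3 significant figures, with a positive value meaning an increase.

21.7%

T ∝ 1/√g, so T'/T = 1/√(0.6750) = 1.217.
Percentage change in T = (1.217 − 1) × 100% = 21.7%.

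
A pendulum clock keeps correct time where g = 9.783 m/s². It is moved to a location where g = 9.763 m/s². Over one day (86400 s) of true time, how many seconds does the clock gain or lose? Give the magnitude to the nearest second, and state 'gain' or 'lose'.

The clock's period scales as T ∝ 1/√g, so T'/T = √(9.783/9.763) = 1.00102.
In 86400 s of true time the clock registers 86400/1.00102 = 86311.6 s, so it loses 88 s.

lose 88 s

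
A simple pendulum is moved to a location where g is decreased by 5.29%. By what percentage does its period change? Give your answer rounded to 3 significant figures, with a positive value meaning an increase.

2.75%

T ∝ 1/√g, so T'/T = 1/√(0.9471) = 1.028.
Percentage change in T = (1.028 − 1) × 100% = 2.75%.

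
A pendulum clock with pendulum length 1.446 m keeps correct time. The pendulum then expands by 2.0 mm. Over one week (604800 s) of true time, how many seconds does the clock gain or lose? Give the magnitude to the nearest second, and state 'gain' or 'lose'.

lose 418 s

T ∝ √L, so T'/T = √(1.44800/1.446) = 1.00069.
In 604800 s of true time the clock registers 604800/1.00069 = 604382.2 s, so it loses 418 s.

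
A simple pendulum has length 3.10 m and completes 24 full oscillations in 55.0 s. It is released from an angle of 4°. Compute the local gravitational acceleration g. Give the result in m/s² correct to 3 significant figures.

T = 55.0/24 = 2.292 s.
From T = 2π√(L/g), g = 4π²L/T² = 4π² × 3.10/2.292² = 23.3 m/s².

23.3 m/s²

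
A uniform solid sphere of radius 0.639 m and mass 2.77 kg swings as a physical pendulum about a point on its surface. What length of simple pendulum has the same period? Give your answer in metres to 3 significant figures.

0.895 m

The equivalent simple-pendulum length is L_eq = I/(md), where I is about the pivot and d = 0.6390 m.
I_cm = (2/5)mR² = 0.4524 kg·m², so I = I_cm + md² = 0.4524 + 1.131 = 1.583 kg·m².
L_eq = 1.583/(2.77 × 0.6390) = 0.895 m.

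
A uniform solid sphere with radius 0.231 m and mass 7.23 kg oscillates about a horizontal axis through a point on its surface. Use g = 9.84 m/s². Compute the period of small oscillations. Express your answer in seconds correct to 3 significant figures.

1.14 s

I_cm = (2/5)mr² = 0.1543 kg·m². The pivot is at distance d = 0.231 m from the centre of mass.
By the parallel-axis theorem, I = I_cm + md² = 0.1543 + 0.3858 = 0.5401 kg·m².
T = 2π√(I/(mgd)) = 2π√(0.5401/(7.23 × 9.84 × 0.231)) = 1.14 s.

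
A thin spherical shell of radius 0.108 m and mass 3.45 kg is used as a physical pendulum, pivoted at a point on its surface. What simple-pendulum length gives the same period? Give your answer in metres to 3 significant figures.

The equivalent simple-pendulum length is L_eq = I/(md), where I is about the pivot and d = 0.1080 m.
I_cm = (2/3)mR² = 0.02683 kg·m², so I = I_cm + md² = 0.02683 + 0.04024 = 0.06707 kg·m².
L_eq = 0.06707/(3.45 × 0.1080) = 0.180 m.

0.180 m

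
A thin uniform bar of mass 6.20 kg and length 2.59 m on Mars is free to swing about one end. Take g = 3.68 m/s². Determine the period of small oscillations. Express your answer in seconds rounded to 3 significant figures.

4.30 s

For a physical pendulum T = 2π√(I/(mgd)), with d = 1.295 m from pivot to centre of mass.
I_cm = mL²/12 = 6.20 × 2.59²/12 = 3.466 kg·m²; I = I_cm + md² = 3.466 + 6.20 × 1.295² = 13.86 kg·m².
T = 2π√(13.86/(6.20 × 3.68 × 1.295)) = 4.30 s.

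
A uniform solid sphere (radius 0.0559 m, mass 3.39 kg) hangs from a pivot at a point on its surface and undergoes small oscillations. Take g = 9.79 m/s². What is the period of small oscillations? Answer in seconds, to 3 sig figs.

0.562 s

I_cm = (2/5)mr² = 0.004237 kg·m². The pivot is at distance d = 0.0559 m from the centre of mass.
By the parallel-axis theorem, I = I_cm + md² = 0.004237 + 0.01059 = 0.01483 kg·m².
T = 2π√(I/(mgd)) = 2π√(0.01483/(3.39 × 9.79 × 0.0559)) = 0.562 s.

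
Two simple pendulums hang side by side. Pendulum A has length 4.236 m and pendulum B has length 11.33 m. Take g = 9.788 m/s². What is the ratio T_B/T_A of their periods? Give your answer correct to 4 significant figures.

1.635

T ∝ √L, so T_B/T_A = √(L_B/L_A) = √(11.33/4.236) = 1.635.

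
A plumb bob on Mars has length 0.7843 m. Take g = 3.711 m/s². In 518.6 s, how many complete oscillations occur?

T = 2π√(L/g) = 2π√(0.7843/3.711) = 2.8885 s.
Number of complete oscillations = ⌊518.6/2.8885⌋ = ⌊179.54⌋ = 179.

179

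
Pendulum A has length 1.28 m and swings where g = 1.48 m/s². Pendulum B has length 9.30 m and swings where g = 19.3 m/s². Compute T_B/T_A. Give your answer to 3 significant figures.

0.746

T = 2π√(L/g), so T_B/T_A = √((L_B/g_B)/(L_A/g_A)) = √((9.30/19.3)/(1.28/1.48)) = 0.746.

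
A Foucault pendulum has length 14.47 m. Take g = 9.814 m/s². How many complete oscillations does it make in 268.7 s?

35

T = 2π√(L/g) = 2π√(14.47/9.814) = 7.6294 s.
Number of complete oscillations = ⌊268.7/7.6294⌋ = ⌊35.219⌋ = 35.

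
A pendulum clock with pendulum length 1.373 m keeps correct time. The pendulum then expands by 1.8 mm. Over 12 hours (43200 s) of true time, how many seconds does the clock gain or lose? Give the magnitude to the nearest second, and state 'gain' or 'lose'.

T ∝ √L, so T'/T = √(1.37480/1.373) = 1.00066.
In 43200 s of true time the clock registers 43200/1.00066 = 43171.7 s, so it loses 28 s.

lose 28 s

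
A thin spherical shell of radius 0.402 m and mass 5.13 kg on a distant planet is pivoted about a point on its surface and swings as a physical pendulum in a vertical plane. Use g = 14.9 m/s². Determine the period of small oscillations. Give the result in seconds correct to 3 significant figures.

I_cm = (2/3)mr² = 0.5527 kg·m². The pivot is at distance d = 0.402 m from the centre of mass.
By the parallel-axis theorem, I = I_cm + md² = 0.5527 + 0.8290 = 1.382 kg·m².
T = 2π√(I/(mgd)) = 2π√(1.382/(5.13 × 14.9 × 0.402)) = 1.33 s.

1.33 s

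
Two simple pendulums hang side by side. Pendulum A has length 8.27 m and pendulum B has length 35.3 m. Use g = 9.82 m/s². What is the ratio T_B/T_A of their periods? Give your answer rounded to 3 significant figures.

2.07

T ∝ √L, so T_B/T_A = √(L_B/L_A) = √(35.3/8.27) = 2.07.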